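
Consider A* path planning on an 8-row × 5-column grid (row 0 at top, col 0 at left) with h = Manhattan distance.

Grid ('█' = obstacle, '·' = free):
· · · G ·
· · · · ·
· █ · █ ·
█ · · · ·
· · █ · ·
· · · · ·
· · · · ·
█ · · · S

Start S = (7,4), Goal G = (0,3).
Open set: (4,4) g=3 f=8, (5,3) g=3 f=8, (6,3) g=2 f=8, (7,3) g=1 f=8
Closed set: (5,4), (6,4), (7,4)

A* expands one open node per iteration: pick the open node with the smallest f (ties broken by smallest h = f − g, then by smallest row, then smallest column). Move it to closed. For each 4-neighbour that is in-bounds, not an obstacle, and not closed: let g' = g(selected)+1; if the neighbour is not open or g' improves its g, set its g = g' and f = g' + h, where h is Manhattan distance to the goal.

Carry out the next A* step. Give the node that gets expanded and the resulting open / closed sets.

expanded=(4,4); open=[(3,4) g=4 f=8, (4,3) g=4 f=8, (5,3) g=3 f=8, (6,3) g=2 f=8, (7,3) g=1 f=8]; closed=[(4,4), (5,4), (6,4), (7,4)]

step 1: expand (4,4) (f=8, h=5) → closed; open now [(3,4) g=4 f=8, (4,3) g=4 f=8, (5,3) g=3 f=8, (6,3) g=2 f=8, (7,3) g=1 f=8]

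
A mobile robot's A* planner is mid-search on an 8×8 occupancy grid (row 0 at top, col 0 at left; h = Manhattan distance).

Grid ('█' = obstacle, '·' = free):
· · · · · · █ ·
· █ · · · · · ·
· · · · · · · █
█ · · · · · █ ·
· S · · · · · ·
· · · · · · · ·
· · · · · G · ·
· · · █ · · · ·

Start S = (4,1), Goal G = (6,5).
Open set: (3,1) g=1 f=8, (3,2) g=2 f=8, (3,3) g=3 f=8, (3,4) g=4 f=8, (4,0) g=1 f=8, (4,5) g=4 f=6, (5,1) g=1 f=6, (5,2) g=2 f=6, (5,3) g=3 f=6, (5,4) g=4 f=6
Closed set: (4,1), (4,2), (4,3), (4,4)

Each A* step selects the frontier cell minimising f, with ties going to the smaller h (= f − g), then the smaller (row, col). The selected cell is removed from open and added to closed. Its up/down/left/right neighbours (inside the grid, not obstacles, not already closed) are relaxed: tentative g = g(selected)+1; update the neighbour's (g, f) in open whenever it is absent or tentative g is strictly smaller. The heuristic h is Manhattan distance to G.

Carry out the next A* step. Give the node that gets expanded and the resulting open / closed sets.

expanded=(4,5); open=[(3,1) g=1 f=8, (3,2) g=2 f=8, (3,3) g=3 f=8, (3,4) g=4 f=8, (3,5) g=5 f=8, (4,0) g=1 f=8, (4,6) g=5 f=8, (5,1) g=1 f=6, (5,2) g=2 f=6, (5,3) g=3 f=6, (5,4) g=4 f=6, (5,5) g=5 f=6]; closed=[(4,1), (4,2), (4,3), (4,4), (4,5)]

step 1: expand (4,5) (f=6, h=2) → closed; open now [(3,1) g=1 f=8, (3,2) g=2 f=8, (3,3) g=3 f=8, (3,4) g=4 f=8, (3,5) g=5 f=8, (4,0) g=1 f=8, (4,6) g=5 f=8, (5,1) g=1 f=6, (5,2) g=2 f=6, (5,3) g=3 f=6, (5,4) g=4 f=6, (5,5) g=5 f=6]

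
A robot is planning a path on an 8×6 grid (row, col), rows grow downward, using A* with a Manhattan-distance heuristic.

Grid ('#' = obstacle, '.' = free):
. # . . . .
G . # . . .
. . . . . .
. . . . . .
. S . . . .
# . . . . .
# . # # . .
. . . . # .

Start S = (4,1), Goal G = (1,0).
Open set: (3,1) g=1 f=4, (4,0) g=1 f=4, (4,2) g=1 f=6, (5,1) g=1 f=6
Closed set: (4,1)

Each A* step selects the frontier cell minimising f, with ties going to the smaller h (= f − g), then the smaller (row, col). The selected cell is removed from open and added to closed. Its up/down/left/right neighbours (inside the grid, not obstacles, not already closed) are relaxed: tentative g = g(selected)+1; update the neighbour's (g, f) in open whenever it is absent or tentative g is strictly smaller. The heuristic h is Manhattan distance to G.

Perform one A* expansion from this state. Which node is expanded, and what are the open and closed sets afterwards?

step 1: expand (3,1) (f=4, h=3) → closed; open now [(2,1) g=2 f=4, (3,0) g=2 f=4, (3,2) g=2 f=6, (4,0) g=1 f=4, (4,2) g=1 f=6, (5,1) g=1 f=6]

expanded=(3,1); open=[(2,1) g=2 f=4, (3,0) g=2 f=4, (3,2) g=2 f=6, (4,0) g=1 f=4, (4,2) g=1 f=6, (5,1) g=1 f=6]; closed=[(3,1), (4,1)]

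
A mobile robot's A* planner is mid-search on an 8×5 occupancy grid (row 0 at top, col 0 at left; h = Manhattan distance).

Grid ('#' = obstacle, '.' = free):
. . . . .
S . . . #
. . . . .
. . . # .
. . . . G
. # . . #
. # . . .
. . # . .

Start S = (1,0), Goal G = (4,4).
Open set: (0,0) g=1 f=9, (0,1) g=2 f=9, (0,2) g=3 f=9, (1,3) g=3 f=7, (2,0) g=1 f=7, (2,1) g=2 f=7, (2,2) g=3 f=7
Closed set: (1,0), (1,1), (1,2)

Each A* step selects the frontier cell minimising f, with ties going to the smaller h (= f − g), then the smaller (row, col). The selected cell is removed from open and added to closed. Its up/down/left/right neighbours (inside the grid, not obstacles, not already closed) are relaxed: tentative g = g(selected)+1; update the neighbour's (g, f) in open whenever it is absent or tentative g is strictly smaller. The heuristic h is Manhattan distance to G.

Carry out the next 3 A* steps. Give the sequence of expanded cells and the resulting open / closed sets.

order=[(1,3) → (2,3) → (2,4)]; open=[(0,0) g=1 f=9, (0,1) g=2 f=9, (0,2) g=3 f=9, (0,3) g=4 f=9, (2,0) g=1 f=7, (2,1) g=2 f=7, (2,2) g=3 f=7, (3,4) g=6 f=7]; closed=[(1,0), (1,1), (1,2), (1,3), (2,3), (2,4)]

step 1: expand (1,3) (f=7, h=4) → closed; open now [(0,0) g=1 f=9, (0,1) g=2 f=9, (0,2) g=3 f=9, (0,3) g=4 f=9, (2,0) g=1 f=7, (2,1) g=2 f=7, (2,2) g=3 f=7, (2,3) g=4 f=7]
step 2: expand (2,3) (f=7, h=3) → closed; open now [(0,0) g=1 f=9, (0,1) g=2 f=9, (0,2) g=3 f=9, (0,3) g=4 f=9, (2,0) g=1 f=7, (2,1) g=2 f=7, (2,2) g=3 f=7, (2,4) g=5 f=7]
step 3: expand (2,4) (f=7, h=2) → closed; open now [(0,0) g=1 f=9, (0,1) g=2 f=9, (0,2) g=3 f=9, (0,3) g=4 f=9, (2,0) g=1 f=7, (2,1) g=2 f=7, (2,2) g=3 f=7, (3,4) g=6 f=7]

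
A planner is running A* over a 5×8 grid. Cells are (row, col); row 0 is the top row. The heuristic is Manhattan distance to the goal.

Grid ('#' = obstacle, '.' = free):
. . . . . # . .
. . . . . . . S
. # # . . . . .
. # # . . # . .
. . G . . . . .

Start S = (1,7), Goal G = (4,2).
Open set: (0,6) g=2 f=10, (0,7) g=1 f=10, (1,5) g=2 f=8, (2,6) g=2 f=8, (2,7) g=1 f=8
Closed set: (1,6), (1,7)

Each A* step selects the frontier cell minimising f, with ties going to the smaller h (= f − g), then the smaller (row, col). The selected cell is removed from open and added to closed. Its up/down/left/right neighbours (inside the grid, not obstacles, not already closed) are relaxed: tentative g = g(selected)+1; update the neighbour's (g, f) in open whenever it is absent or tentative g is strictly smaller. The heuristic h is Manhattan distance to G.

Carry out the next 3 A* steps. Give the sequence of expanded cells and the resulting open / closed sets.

step 1: expand (1,5) (f=8, h=6) → closed; open now [(0,6) g=2 f=10, (0,7) g=1 f=10, (1,4) g=3 f=8, (2,5) g=3 f=8, (2,6) g=2 f=8, (2,7) g=1 f=8]
step 2: expand (1,4) (f=8, h=5) → closed; open now [(0,4) g=4 f=10, (0,6) g=2 f=10, (0,7) g=1 f=10, (1,3) g=4 f=8, (2,4) g=4 f=8, (2,5) g=3 f=8, (2,6) g=2 f=8, (2,7) g=1 f=8]
step 3: expand (1,3) (f=8, h=4) → closed; open now [(0,3) g=5 f=10, (0,4) g=4 f=10, (0,6) g=2 f=10, (0,7) g=1 f=10, (1,2) g=5 f=8, (2,3) g=5 f=8, (2,4) g=4 f=8, (2,5) g=3 f=8, (2,6) g=2 f=8, (2,7) g=1 f=8]

order=[(1,5) → (1,4) → (1,3)]; open=[(0,3) g=5 f=10, (0,4) g=4 f=10, (0,6) g=2 f=10, (0,7) g=1 f=10, (1,2) g=5 f=8, (2,3) g=5 f=8, (2,4) g=4 f=8, (2,5) g=3 f=8, (2,6) g=2 f=8, (2,7) g=1 f=8]; closed=[(1,3), (1,4), (1,5), (1,6), (1,7)]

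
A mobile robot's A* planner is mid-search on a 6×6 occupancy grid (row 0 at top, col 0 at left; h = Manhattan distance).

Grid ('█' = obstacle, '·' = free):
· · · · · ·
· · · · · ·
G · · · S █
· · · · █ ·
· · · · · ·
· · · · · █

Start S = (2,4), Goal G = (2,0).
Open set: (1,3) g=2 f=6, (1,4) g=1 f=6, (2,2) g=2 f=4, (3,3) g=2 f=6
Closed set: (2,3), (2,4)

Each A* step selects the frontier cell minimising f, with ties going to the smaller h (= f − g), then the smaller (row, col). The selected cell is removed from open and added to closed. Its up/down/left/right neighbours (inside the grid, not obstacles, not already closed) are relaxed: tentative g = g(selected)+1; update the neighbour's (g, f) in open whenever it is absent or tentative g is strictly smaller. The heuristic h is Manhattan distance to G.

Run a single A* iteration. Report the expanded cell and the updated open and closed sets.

step 1: expand (2,2) (f=4, h=2) → closed; open now [(1,2) g=3 f=6, (1,3) g=2 f=6, (1,4) g=1 f=6, (2,1) g=3 f=4, (3,2) g=3 f=6, (3,3) g=2 f=6]

expanded=(2,2); open=[(1,2) g=3 f=6, (1,3) g=2 f=6, (1,4) g=1 f=6, (2,1) g=3 f=4, (3,2) g=3 f=6, (3,3) g=2 f=6]; closed=[(2,2), (2,3), (2,4)]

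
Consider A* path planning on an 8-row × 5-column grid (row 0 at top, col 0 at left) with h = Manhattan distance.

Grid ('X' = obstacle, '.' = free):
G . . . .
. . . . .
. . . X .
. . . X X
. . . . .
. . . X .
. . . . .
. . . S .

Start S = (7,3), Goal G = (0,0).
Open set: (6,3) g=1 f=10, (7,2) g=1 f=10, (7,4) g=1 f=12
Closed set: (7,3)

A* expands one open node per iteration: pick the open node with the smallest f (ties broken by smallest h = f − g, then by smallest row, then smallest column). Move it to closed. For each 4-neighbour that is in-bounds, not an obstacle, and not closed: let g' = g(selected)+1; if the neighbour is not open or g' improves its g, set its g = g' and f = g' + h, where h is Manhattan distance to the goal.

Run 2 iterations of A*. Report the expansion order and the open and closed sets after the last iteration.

step 1: expand (6,3) (f=10, h=9) → closed; open now [(6,2) g=2 f=10, (6,4) g=2 f=12, (7,2) g=1 f=10, (7,4) g=1 f=12]
step 2: expand (6,2) (f=10, h=8) → closed; open now [(5,2) g=3 f=10, (6,1) g=3 f=10, (6,4) g=2 f=12, (7,2) g=1 f=10, (7,4) g=1 f=12]

order=[(6,3) → (6,2)]; open=[(5,2) g=3 f=10, (6,1) g=3 f=10, (6,4) g=2 f=12, (7,2) g=1 f=10, (7,4) g=1 f=12]; closed=[(6,2), (6,3), (7,3)]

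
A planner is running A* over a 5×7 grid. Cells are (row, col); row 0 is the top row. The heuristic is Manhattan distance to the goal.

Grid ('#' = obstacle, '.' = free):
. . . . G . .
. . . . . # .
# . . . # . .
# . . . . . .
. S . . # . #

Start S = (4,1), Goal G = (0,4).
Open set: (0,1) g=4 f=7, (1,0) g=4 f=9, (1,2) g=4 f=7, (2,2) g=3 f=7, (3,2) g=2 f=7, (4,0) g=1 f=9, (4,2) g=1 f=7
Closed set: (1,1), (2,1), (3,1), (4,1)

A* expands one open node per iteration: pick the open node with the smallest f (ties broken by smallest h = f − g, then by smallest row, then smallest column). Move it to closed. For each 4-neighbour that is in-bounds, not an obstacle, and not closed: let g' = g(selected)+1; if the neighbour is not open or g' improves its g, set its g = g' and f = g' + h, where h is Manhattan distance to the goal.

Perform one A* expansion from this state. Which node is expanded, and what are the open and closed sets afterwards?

expanded=(0,1); open=[(0,0) g=5 f=9, (0,2) g=5 f=7, (1,0) g=4 f=9, (1,2) g=4 f=7, (2,2) g=3 f=7, (3,2) g=2 f=7, (4,0) g=1 f=9, (4,2) g=1 f=7]; closed=[(0,1), (1,1), (2,1), (3,1), (4,1)]

step 1: expand (0,1) (f=7, h=3) → closed; open now [(0,0) g=5 f=9, (0,2) g=5 f=7, (1,0) g=4 f=9, (1,2) g=4 f=7, (2,2) g=3 f=7, (3,2) g=2 f=7, (4,0) g=1 f=9, (4,2) g=1 f=7]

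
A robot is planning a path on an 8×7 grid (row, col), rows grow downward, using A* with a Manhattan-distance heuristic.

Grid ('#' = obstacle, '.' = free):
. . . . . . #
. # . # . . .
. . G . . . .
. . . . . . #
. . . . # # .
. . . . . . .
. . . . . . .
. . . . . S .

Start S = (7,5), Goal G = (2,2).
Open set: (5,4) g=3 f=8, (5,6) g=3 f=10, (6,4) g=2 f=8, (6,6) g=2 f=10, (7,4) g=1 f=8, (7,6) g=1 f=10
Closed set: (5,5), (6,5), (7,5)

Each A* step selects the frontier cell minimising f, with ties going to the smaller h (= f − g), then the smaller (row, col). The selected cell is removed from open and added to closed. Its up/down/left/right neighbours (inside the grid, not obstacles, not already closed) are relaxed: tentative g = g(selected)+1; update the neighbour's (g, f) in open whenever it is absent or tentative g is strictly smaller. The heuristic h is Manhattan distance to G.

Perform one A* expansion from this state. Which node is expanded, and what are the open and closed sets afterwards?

expanded=(5,4); open=[(5,3) g=4 f=8, (5,6) g=3 f=10, (6,4) g=2 f=8, (6,6) g=2 f=10, (7,4) g=1 f=8, (7,6) g=1 f=10]; closed=[(5,4), (5,5), (6,5), (7,5)]

step 1: expand (5,4) (f=8, h=5) → closed; open now [(5,3) g=4 f=8, (5,6) g=3 f=10, (6,4) g=2 f=8, (6,6) g=2 f=10, (7,4) g=1 f=8, (7,6) g=1 f=10]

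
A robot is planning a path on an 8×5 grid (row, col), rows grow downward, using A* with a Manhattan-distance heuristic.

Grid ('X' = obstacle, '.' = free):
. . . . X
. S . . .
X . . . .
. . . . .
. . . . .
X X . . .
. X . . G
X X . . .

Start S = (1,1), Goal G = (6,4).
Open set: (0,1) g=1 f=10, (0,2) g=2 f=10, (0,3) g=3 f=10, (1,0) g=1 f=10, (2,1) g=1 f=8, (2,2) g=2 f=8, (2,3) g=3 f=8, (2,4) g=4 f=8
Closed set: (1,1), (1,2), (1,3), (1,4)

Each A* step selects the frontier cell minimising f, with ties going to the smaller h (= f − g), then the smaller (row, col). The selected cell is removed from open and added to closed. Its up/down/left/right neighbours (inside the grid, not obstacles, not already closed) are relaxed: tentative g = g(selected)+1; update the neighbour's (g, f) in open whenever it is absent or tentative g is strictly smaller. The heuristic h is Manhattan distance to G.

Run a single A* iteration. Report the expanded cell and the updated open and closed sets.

expanded=(2,4); open=[(0,1) g=1 f=10, (0,2) g=2 f=10, (0,3) g=3 f=10, (1,0) g=1 f=10, (2,1) g=1 f=8, (2,2) g=2 f=8, (2,3) g=3 f=8, (3,4) g=5 f=8]; closed=[(1,1), (1,2), (1,3), (1,4), (2,4)]

step 1: expand (2,4) (f=8, h=4) → closed; open now [(0,1) g=1 f=10, (0,2) g=2 f=10, (0,3) g=3 f=10, (1,0) g=1 f=10, (2,1) g=1 f=8, (2,2) g=2 f=8, (2,3) g=3 f=8, (3,4) g=5 f=8]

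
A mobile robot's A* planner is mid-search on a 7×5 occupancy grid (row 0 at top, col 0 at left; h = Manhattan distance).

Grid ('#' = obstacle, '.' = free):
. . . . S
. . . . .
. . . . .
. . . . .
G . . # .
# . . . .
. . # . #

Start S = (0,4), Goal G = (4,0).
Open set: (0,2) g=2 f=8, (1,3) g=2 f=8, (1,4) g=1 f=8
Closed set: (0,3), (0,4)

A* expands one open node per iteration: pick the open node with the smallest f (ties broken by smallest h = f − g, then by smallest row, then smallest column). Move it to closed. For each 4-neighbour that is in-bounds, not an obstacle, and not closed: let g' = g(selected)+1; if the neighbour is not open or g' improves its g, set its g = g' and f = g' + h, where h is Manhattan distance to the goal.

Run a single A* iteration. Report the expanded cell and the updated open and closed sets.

expanded=(0,2); open=[(0,1) g=3 f=8, (1,2) g=3 f=8, (1,3) g=2 f=8, (1,4) g=1 f=8]; closed=[(0,2), (0,3), (0,4)]

step 1: expand (0,2) (f=8, h=6) → closed; open now [(0,1) g=3 f=8, (1,2) g=3 f=8, (1,3) g=2 f=8, (1,4) g=1 f=8]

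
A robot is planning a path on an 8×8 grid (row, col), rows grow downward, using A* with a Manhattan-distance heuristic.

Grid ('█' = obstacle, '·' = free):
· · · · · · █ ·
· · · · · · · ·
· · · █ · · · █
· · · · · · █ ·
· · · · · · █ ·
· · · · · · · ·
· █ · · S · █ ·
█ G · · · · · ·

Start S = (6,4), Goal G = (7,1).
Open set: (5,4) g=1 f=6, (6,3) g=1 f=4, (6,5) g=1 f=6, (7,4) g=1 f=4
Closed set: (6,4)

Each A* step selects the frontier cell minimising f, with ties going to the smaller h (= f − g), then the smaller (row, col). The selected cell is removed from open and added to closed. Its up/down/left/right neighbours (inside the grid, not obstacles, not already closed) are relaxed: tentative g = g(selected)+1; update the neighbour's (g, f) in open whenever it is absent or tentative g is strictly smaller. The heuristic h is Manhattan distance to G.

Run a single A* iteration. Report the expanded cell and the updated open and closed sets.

step 1: expand (6,3) (f=4, h=3) → closed; open now [(5,3) g=2 f=6, (5,4) g=1 f=6, (6,2) g=2 f=4, (6,5) g=1 f=6, (7,3) g=2 f=4, (7,4) g=1 f=4]

expanded=(6,3); open=[(5,3) g=2 f=6, (5,4) g=1 f=6, (6,2) g=2 f=4, (6,5) g=1 f=6, (7,3) g=2 f=4, (7,4) g=1 f=4]; closed=[(6,3), (6,4)]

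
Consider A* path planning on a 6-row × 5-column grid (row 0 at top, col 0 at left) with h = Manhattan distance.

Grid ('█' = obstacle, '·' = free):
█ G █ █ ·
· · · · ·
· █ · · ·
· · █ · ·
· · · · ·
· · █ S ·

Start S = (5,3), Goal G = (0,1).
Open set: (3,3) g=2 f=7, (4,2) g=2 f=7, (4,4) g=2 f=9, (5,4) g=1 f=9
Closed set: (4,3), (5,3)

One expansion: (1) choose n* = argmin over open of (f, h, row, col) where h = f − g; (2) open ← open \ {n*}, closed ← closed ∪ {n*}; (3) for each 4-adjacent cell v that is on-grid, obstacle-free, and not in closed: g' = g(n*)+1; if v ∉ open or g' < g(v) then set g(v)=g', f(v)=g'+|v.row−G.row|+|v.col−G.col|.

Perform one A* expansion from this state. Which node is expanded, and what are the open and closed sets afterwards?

step 1: expand (3,3) (f=7, h=5) → closed; open now [(2,3) g=3 f=7, (3,4) g=3 f=9, (4,2) g=2 f=7, (4,4) g=2 f=9, (5,4) g=1 f=9]

expanded=(3,3); open=[(2,3) g=3 f=7, (3,4) g=3 f=9, (4,2) g=2 f=7, (4,4) g=2 f=9, (5,4) g=1 f=9]; closed=[(3,3), (4,3), (5,3)]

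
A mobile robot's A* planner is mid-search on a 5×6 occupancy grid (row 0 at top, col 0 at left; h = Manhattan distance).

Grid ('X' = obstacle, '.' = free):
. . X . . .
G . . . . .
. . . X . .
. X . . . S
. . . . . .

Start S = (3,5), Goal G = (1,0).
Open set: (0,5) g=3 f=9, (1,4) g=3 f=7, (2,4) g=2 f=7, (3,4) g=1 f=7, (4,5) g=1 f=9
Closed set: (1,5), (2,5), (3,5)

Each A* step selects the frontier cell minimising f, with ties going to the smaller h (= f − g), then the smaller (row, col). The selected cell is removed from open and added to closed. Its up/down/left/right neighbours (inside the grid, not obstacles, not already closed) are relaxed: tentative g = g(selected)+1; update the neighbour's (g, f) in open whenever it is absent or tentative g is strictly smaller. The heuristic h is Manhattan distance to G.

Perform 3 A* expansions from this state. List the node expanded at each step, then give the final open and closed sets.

order=[(1,4) → (1,3) → (1,2)]; open=[(0,3) g=5 f=9, (0,4) g=4 f=9, (0,5) g=3 f=9, (1,1) g=6 f=7, (2,2) g=6 f=9, (2,4) g=2 f=7, (3,4) g=1 f=7, (4,5) g=1 f=9]; closed=[(1,2), (1,3), (1,4), (1,5), (2,5), (3,5)]

step 1: expand (1,4) (f=7, h=4) → closed; open now [(0,4) g=4 f=9, (0,5) g=3 f=9, (1,3) g=4 f=7, (2,4) g=2 f=7, (3,4) g=1 f=7, (4,5) g=1 f=9]
step 2: expand (1,3) (f=7, h=3) → closed; open now [(0,3) g=5 f=9, (0,4) g=4 f=9, (0,5) g=3 f=9, (1,2) g=5 f=7, (2,4) g=2 f=7, (3,4) g=1 f=7, (4,5) g=1 f=9]
step 3: expand (1,2) (f=7, h=2) → closed; open now [(0,3) g=5 f=9, (0,4) g=4 f=9, (0,5) g=3 f=9, (1,1) g=6 f=7, (2,2) g=6 f=9, (2,4) g=2 f=7, (3,4) g=1 f=7, (4,5) g=1 f=9]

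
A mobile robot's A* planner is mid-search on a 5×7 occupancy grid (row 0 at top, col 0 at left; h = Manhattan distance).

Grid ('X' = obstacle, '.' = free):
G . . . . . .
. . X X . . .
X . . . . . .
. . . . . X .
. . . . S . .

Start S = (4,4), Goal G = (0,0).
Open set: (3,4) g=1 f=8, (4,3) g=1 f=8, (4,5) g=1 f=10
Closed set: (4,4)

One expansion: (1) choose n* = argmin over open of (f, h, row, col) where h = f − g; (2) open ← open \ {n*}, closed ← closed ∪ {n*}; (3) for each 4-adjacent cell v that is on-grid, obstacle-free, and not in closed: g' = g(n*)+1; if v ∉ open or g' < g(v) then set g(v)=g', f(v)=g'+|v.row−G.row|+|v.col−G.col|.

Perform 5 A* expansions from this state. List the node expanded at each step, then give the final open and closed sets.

step 1: expand (3,4) (f=8, h=7) → closed; open now [(2,4) g=2 f=8, (3,3) g=2 f=8, (4,3) g=1 f=8, (4,5) g=1 f=10]
step 2: expand (2,4) (f=8, h=6) → closed; open now [(1,4) g=3 f=8, (2,3) g=3 f=8, (2,5) g=3 f=10, (3,3) g=2 f=8, (4,3) g=1 f=8, (4,5) g=1 f=10]
step 3: expand (1,4) (f=8, h=5) → closed; open now [(0,4) g=4 f=8, (1,5) g=4 f=10, (2,3) g=3 f=8, (2,5) g=3 f=10, (3,3) g=2 f=8, (4,3) g=1 f=8, (4,5) g=1 f=10]
step 4: expand (0,4) (f=8, h=4) → closed; open now [(0,3) g=5 f=8, (0,5) g=5 f=10, (1,5) g=4 f=10, (2,3) g=3 f=8, (2,5) g=3 f=10, (3,3) g=2 f=8, (4,3) g=1 f=8, (4,5) g=1 f=10]
step 5: expand (0,3) (f=8, h=3) → closed; open now [(0,2) g=6 f=8, (0,5) g=5 f=10, (1,5) g=4 f=10, (2,3) g=3 f=8, (2,5) g=3 f=10, (3,3) g=2 f=8, (4,3) g=1 f=8, (4,5) g=1 f=10]

order=[(3,4) → (2,4) → (1,4) → (0,4) → (0,3)]; open=[(0,2) g=6 f=8, (0,5) g=5 f=10, (1,5) g=4 f=10, (2,3) g=3 f=8, (2,5) g=3 f=10, (3,3) g=2 f=8, (4,3) g=1 f=8, (4,5) g=1 f=10]; closed=[(0,3), (0,4), (1,4), (2,4), (3,4), (4,4)]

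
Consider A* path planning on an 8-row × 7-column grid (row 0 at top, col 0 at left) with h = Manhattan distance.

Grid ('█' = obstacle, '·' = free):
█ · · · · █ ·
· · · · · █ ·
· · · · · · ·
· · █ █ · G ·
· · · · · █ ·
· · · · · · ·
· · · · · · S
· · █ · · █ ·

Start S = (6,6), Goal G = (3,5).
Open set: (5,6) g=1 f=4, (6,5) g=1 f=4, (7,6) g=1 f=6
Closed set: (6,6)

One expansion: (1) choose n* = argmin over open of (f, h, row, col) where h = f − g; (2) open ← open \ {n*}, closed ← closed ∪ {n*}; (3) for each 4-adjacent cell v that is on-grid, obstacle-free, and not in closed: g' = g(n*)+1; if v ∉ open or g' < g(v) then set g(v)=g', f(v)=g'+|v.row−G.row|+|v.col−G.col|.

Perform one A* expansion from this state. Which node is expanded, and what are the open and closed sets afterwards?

expanded=(5,6); open=[(4,6) g=2 f=4, (5,5) g=2 f=4, (6,5) g=1 f=4, (7,6) g=1 f=6]; closed=[(5,6), (6,6)]

step 1: expand (5,6) (f=4, h=3) → closed; open now [(4,6) g=2 f=4, (5,5) g=2 f=4, (6,5) g=1 f=4, (7,6) g=1 f=6]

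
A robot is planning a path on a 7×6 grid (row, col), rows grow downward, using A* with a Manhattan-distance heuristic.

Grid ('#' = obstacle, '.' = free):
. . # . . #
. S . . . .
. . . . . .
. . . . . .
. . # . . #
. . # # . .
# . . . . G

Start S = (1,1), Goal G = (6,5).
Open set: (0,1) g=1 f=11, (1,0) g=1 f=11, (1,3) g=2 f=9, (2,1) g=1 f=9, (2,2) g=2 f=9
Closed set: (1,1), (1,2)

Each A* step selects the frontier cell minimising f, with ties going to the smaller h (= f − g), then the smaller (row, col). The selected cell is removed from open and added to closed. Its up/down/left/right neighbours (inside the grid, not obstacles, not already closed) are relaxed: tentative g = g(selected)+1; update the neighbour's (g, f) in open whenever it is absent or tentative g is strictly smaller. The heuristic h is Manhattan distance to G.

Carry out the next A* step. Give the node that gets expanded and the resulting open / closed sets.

step 1: expand (1,3) (f=9, h=7) → closed; open now [(0,1) g=1 f=11, (0,3) g=3 f=11, (1,0) g=1 f=11, (1,4) g=3 f=9, (2,1) g=1 f=9, (2,2) g=2 f=9, (2,3) g=3 f=9]

expanded=(1,3); open=[(0,1) g=1 f=11, (0,3) g=3 f=11, (1,0) g=1 f=11, (1,4) g=3 f=9, (2,1) g=1 f=9, (2,2) g=2 f=9, (2,3) g=3 f=9]; closed=[(1,1), (1,2), (1,3)]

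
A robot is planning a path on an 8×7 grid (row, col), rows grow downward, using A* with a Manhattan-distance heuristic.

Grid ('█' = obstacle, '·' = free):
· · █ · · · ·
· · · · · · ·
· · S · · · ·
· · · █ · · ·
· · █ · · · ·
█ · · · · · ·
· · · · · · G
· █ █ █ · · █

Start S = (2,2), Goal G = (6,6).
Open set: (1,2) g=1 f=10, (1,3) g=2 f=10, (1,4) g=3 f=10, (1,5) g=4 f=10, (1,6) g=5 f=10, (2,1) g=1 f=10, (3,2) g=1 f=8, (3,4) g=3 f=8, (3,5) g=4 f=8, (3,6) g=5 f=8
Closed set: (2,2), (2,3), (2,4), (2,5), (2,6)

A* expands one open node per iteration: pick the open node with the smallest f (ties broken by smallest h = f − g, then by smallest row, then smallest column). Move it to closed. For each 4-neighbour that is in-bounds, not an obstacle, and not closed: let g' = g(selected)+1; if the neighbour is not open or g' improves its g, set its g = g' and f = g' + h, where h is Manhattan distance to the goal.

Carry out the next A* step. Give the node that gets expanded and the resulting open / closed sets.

expanded=(3,6); open=[(1,2) g=1 f=10, (1,3) g=2 f=10, (1,4) g=3 f=10, (1,5) g=4 f=10, (1,6) g=5 f=10, (2,1) g=1 f=10, (3,2) g=1 f=8, (3,4) g=3 f=8, (3,5) g=4 f=8, (4,6) g=6 f=8]; closed=[(2,2), (2,3), (2,4), (2,5), (2,6), (3,6)]

step 1: expand (3,6) (f=8, h=3) → closed; open now [(1,2) g=1 f=10, (1,3) g=2 f=10, (1,4) g=3 f=10, (1,5) g=4 f=10, (1,6) g=5 f=10, (2,1) g=1 f=10, (3,2) g=1 f=8, (3,4) g=3 f=8, (3,5) g=4 f=8, (4,6) g=6 f=8]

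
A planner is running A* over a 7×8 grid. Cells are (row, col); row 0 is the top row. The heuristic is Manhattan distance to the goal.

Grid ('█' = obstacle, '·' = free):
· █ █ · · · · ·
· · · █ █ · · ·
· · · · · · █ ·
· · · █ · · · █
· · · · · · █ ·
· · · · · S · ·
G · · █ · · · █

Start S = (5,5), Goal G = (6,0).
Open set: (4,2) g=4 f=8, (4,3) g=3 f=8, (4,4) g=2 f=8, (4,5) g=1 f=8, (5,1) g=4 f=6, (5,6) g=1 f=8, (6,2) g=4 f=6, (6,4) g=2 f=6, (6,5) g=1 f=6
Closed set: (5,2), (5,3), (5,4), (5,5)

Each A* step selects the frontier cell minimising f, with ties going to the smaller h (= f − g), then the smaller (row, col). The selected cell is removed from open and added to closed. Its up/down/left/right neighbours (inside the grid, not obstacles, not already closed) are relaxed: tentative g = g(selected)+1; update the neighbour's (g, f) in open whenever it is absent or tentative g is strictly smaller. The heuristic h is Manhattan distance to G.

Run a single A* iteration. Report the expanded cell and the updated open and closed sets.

step 1: expand (5,1) (f=6, h=2) → closed; open now [(4,1) g=5 f=8, (4,2) g=4 f=8, (4,3) g=3 f=8, (4,4) g=2 f=8, (4,5) g=1 f=8, (5,0) g=5 f=6, (5,6) g=1 f=8, (6,1) g=5 f=6, (6,2) g=4 f=6, (6,4) g=2 f=6, (6,5) g=1 f=6]

expanded=(5,1); open=[(4,1) g=5 f=8, (4,2) g=4 f=8, (4,3) g=3 f=8, (4,4) g=2 f=8, (4,5) g=1 f=8, (5,0) g=5 f=6, (5,6) g=1 f=8, (6,1) g=5 f=6, (6,2) g=4 f=6, (6,4) g=2 f=6, (6,5) g=1 f=6]; closed=[(5,1), (5,2), (5,3), (5,4), (5,5)]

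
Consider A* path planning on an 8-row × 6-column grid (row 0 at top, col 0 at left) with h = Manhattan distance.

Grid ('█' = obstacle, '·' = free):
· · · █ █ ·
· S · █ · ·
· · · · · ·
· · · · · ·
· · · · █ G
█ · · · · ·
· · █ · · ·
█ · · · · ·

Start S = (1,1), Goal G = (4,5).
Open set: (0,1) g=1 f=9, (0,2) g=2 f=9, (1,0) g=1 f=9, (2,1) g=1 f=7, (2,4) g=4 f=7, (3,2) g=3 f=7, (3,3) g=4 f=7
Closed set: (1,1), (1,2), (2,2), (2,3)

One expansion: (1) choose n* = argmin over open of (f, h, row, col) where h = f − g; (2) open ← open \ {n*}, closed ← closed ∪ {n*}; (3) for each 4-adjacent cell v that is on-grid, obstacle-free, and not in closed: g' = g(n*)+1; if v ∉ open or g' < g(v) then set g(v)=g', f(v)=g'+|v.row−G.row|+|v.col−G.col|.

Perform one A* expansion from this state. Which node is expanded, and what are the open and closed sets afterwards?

expanded=(2,4); open=[(0,1) g=1 f=9, (0,2) g=2 f=9, (1,0) g=1 f=9, (1,4) g=5 f=9, (2,1) g=1 f=7, (2,5) g=5 f=7, (3,2) g=3 f=7, (3,3) g=4 f=7, (3,4) g=5 f=7]; closed=[(1,1), (1,2), (2,2), (2,3), (2,4)]

step 1: expand (2,4) (f=7, h=3) → closed; open now [(0,1) g=1 f=9, (0,2) g=2 f=9, (1,0) g=1 f=9, (1,4) g=5 f=9, (2,1) g=1 f=7, (2,5) g=5 f=7, (3,2) g=3 f=7, (3,3) g=4 f=7, (3,4) g=5 f=7]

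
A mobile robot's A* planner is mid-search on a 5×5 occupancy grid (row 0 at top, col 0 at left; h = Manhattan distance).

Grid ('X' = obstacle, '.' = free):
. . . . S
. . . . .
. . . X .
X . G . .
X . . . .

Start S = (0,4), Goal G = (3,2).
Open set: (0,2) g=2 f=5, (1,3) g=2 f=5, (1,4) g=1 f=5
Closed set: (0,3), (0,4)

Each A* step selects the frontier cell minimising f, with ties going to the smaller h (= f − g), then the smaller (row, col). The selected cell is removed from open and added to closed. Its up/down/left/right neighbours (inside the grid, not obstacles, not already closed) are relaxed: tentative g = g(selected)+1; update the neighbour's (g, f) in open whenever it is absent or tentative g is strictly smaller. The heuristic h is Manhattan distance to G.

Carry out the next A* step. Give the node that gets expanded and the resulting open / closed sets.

expanded=(0,2); open=[(0,1) g=3 f=7, (1,2) g=3 f=5, (1,3) g=2 f=5, (1,4) g=1 f=5]; closed=[(0,2), (0,3), (0,4)]

step 1: expand (0,2) (f=5, h=3) → closed; open now [(0,1) g=3 f=7, (1,2) g=3 f=5, (1,3) g=2 f=5, (1,4) g=1 f=5]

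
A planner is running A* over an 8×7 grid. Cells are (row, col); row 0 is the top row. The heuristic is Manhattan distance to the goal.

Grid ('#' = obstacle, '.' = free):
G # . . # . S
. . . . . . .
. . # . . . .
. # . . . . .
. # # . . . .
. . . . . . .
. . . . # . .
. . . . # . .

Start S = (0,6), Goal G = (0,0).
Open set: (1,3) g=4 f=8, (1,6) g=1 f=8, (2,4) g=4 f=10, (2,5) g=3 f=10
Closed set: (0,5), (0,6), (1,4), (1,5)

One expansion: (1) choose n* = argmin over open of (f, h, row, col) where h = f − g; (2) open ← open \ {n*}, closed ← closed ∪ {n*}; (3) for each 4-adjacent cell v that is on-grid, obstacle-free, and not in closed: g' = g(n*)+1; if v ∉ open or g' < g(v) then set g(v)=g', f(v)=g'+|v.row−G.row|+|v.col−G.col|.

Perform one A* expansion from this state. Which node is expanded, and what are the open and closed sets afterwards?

step 1: expand (1,3) (f=8, h=4) → closed; open now [(0,3) g=5 f=8, (1,2) g=5 f=8, (1,6) g=1 f=8, (2,3) g=5 f=10, (2,4) g=4 f=10, (2,5) g=3 f=10]

expanded=(1,3); open=[(0,3) g=5 f=8, (1,2) g=5 f=8, (1,6) g=1 f=8, (2,3) g=5 f=10, (2,4) g=4 f=10, (2,5) g=3 f=10]; closed=[(0,5), (0,6), (1,3), (1,4), (1,5)]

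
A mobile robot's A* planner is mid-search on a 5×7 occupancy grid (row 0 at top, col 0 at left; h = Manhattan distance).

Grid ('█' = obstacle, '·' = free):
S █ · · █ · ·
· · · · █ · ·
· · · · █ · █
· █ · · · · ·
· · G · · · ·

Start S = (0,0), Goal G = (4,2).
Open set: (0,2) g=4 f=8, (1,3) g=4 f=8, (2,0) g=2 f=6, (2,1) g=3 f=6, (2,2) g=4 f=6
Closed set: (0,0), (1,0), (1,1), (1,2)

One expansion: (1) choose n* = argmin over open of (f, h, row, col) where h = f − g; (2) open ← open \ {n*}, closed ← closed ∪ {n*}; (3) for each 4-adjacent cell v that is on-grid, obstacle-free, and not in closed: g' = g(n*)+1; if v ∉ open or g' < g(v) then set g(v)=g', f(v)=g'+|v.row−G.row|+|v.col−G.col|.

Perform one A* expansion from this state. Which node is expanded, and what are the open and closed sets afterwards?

expanded=(2,2); open=[(0,2) g=4 f=8, (1,3) g=4 f=8, (2,0) g=2 f=6, (2,1) g=3 f=6, (2,3) g=5 f=8, (3,2) g=5 f=6]; closed=[(0,0), (1,0), (1,1), (1,2), (2,2)]

step 1: expand (2,2) (f=6, h=2) → closed; open now [(0,2) g=4 f=8, (1,3) g=4 f=8, (2,0) g=2 f=6, (2,1) g=3 f=6, (2,3) g=5 f=8, (3,2) g=5 f=6]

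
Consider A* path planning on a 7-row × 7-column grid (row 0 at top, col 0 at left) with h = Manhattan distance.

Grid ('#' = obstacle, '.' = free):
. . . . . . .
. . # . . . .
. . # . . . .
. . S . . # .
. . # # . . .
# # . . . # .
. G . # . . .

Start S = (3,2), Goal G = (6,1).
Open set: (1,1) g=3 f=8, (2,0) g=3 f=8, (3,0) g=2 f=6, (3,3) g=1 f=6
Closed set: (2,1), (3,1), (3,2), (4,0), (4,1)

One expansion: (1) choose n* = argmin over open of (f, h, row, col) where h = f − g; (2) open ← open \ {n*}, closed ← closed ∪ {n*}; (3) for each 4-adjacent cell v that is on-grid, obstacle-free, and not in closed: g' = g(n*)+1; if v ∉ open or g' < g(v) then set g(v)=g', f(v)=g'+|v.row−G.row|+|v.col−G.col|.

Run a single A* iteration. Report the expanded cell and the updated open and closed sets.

expanded=(3,0); open=[(1,1) g=3 f=8, (2,0) g=3 f=8, (3,3) g=1 f=6]; closed=[(2,1), (3,0), (3,1), (3,2), (4,0), (4,1)]

step 1: expand (3,0) (f=6, h=4) → closed; open now [(1,1) g=3 f=8, (2,0) g=3 f=8, (3,3) g=1 f=6]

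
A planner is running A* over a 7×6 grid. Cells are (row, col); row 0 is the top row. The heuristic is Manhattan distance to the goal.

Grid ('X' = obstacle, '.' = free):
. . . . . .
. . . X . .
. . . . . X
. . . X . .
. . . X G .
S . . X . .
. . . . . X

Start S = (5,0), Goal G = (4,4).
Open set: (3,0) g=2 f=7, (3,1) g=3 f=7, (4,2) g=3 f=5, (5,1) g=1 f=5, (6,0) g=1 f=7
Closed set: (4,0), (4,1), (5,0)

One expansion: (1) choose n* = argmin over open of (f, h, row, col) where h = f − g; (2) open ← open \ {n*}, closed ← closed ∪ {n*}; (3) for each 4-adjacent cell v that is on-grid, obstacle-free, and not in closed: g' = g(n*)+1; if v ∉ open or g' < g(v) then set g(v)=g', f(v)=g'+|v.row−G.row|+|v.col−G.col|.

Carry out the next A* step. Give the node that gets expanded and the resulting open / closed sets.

expanded=(4,2); open=[(3,0) g=2 f=7, (3,1) g=3 f=7, (3,2) g=4 f=7, (5,1) g=1 f=5, (5,2) g=4 f=7, (6,0) g=1 f=7]; closed=[(4,0), (4,1), (4,2), (5,0)]

step 1: expand (4,2) (f=5, h=2) → closed; open now [(3,0) g=2 f=7, (3,1) g=3 f=7, (3,2) g=4 f=7, (5,1) g=1 f=5, (5,2) g=4 f=7, (6,0) g=1 f=7]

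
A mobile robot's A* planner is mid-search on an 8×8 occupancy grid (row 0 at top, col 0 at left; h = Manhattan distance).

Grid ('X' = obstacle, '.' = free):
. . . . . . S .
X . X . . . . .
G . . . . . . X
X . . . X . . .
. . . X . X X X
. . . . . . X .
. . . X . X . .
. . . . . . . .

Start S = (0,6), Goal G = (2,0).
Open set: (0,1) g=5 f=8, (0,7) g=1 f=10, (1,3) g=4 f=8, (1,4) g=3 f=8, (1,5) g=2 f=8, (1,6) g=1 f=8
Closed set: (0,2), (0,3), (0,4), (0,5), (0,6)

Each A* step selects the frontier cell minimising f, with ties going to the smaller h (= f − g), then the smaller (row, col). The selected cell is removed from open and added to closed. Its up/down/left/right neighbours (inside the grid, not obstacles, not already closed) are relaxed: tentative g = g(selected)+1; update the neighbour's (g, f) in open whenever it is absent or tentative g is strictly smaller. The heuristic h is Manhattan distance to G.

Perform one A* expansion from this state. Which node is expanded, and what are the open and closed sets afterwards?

step 1: expand (0,1) (f=8, h=3) → closed; open now [(0,0) g=6 f=8, (0,7) g=1 f=10, (1,1) g=6 f=8, (1,3) g=4 f=8, (1,4) g=3 f=8, (1,5) g=2 f=8, (1,6) g=1 f=8]

expanded=(0,1); open=[(0,0) g=6 f=8, (0,7) g=1 f=10, (1,1) g=6 f=8, (1,3) g=4 f=8, (1,4) g=3 f=8, (1,5) g=2 f=8, (1,6) g=1 f=8]; closed=[(0,1), (0,2), (0,3), (0,4), (0,5), (0,6)]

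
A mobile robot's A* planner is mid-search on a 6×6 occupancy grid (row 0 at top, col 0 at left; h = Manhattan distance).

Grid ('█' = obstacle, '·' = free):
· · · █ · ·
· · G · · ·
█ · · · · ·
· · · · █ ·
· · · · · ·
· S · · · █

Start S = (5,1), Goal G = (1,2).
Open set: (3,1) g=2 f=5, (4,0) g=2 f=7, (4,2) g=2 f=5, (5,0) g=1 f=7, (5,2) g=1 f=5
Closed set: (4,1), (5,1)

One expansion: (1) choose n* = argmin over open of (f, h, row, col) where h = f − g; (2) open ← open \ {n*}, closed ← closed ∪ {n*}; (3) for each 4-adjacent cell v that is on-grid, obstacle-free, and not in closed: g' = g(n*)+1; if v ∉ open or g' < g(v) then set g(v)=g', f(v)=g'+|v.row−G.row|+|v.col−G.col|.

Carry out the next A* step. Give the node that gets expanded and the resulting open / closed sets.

expanded=(3,1); open=[(2,1) g=3 f=5, (3,0) g=3 f=7, (3,2) g=3 f=5, (4,0) g=2 f=7, (4,2) g=2 f=5, (5,0) g=1 f=7, (5,2) g=1 f=5]; closed=[(3,1), (4,1), (5,1)]

step 1: expand (3,1) (f=5, h=3) → closed; open now [(2,1) g=3 f=5, (3,0) g=3 f=7, (3,2) g=3 f=5, (4,0) g=2 f=7, (4,2) g=2 f=5, (5,0) g=1 f=7, (5,2) g=1 f=5]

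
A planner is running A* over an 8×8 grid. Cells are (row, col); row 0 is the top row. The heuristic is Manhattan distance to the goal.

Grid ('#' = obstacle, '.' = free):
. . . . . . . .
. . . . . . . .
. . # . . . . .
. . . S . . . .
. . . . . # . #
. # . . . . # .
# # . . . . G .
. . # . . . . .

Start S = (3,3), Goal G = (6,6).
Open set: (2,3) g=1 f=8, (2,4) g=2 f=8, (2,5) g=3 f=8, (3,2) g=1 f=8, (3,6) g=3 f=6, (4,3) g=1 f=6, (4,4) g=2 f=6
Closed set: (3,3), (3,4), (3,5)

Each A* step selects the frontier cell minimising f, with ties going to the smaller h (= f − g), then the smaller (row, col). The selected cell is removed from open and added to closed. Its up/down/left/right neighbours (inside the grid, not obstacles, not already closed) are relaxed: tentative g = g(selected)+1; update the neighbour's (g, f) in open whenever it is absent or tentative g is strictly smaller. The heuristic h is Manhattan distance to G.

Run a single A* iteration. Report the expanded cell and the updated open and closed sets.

step 1: expand (3,6) (f=6, h=3) → closed; open now [(2,3) g=1 f=8, (2,4) g=2 f=8, (2,5) g=3 f=8, (2,6) g=4 f=8, (3,2) g=1 f=8, (3,7) g=4 f=8, (4,3) g=1 f=6, (4,4) g=2 f=6, (4,6) g=4 f=6]

expanded=(3,6); open=[(2,3) g=1 f=8, (2,4) g=2 f=8, (2,5) g=3 f=8, (2,6) g=4 f=8, (3,2) g=1 f=8, (3,7) g=4 f=8, (4,3) g=1 f=6, (4,4) g=2 f=6, (4,6) g=4 f=6]; closed=[(3,3), (3,4), (3,5), (3,6)]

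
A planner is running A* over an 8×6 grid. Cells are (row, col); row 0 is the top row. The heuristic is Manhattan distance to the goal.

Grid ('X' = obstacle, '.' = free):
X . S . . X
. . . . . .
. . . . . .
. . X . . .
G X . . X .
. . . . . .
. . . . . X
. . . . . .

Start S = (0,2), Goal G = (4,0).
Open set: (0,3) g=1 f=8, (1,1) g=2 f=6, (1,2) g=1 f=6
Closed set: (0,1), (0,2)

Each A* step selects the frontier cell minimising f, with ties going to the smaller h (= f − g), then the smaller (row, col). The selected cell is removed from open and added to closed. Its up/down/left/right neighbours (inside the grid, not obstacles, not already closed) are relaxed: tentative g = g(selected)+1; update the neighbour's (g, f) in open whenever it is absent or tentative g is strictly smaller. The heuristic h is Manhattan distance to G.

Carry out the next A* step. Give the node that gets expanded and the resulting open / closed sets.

step 1: expand (1,1) (f=6, h=4) → closed; open now [(0,3) g=1 f=8, (1,0) g=3 f=6, (1,2) g=1 f=6, (2,1) g=3 f=6]

expanded=(1,1); open=[(0,3) g=1 f=8, (1,0) g=3 f=6, (1,2) g=1 f=6, (2,1) g=3 f=6]; closed=[(0,1), (0,2), (1,1)]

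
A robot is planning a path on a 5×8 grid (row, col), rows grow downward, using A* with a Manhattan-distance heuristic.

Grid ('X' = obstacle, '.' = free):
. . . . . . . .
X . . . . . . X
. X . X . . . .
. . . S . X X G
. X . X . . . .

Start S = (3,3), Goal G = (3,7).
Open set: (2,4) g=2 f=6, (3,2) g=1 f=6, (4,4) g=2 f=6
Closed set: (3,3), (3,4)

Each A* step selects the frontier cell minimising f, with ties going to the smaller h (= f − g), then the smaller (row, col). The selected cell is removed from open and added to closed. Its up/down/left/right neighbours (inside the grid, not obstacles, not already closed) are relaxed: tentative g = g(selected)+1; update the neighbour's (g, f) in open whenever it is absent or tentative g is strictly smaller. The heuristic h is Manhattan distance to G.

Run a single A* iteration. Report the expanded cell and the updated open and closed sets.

expanded=(2,4); open=[(1,4) g=3 f=8, (2,5) g=3 f=6, (3,2) g=1 f=6, (4,4) g=2 f=6]; closed=[(2,4), (3,3), (3,4)]

step 1: expand (2,4) (f=6, h=4) → closed; open now [(1,4) g=3 f=8, (2,5) g=3 f=6, (3,2) g=1 f=6, (4,4) g=2 f=6]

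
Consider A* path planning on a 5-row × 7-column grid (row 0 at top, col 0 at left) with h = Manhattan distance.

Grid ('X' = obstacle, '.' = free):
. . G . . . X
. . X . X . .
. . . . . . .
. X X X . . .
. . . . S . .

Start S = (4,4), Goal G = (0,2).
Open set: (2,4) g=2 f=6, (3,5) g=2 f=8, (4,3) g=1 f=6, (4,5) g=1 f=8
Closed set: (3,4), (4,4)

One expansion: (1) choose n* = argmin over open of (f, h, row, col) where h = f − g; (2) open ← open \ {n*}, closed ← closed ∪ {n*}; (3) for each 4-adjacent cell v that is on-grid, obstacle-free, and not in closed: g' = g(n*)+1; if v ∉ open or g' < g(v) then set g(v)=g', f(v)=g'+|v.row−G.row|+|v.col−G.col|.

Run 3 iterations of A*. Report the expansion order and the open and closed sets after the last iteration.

order=[(2,4) → (2,3) → (1,3)]; open=[(0,3) g=5 f=6, (2,2) g=4 f=6, (2,5) g=3 f=8, (3,5) g=2 f=8, (4,3) g=1 f=6, (4,5) g=1 f=8]; closed=[(1,3), (2,3), (2,4), (3,4), (4,4)]

step 1: expand (2,4) (f=6, h=4) → closed; open now [(2,3) g=3 f=6, (2,5) g=3 f=8, (3,5) g=2 f=8, (4,3) g=1 f=6, (4,5) g=1 f=8]
step 2: expand (2,3) (f=6, h=3) → closed; open now [(1,3) g=4 f=6, (2,2) g=4 f=6, (2,5) g=3 f=8, (3,5) g=2 f=8, (4,3) g=1 f=6, (4,5) g=1 f=8]
step 3: expand (1,3) (f=6, h=2) → closed; open now [(0,3) g=5 f=6, (2,2) g=4 f=6, (2,5) g=3 f=8, (3,5) g=2 f=8, (4,3) g=1 f=6, (4,5) g=1 f=8]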